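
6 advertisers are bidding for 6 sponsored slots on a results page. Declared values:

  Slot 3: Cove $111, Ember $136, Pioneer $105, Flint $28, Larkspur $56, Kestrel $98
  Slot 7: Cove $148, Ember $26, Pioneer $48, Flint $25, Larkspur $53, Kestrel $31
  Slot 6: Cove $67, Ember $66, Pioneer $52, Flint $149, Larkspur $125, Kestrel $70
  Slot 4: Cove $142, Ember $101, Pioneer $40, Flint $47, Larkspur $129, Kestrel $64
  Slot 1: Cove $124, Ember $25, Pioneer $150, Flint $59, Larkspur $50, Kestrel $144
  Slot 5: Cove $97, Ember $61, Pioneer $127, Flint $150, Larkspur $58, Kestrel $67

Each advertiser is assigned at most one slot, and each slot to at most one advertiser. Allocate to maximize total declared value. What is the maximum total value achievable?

Max total: $833

This is a one-to-one assignment (maximum-weight bipartite matching).
Optimal: Cove→Slot 7 ($148), Ember→Slot 3 ($136), Pioneer→Slot 5 ($127), Flint→Slot 6 ($149), Larkspur→Slot 4 ($129), Kestrel→Slot 1 ($144) — total 148+136+127+149+129+144 = $833.
Column-greedy (each slot in turn goes to its best remaining advertiser) gives $779, worse by 54.
Checked against all permutations: $833 is optimal.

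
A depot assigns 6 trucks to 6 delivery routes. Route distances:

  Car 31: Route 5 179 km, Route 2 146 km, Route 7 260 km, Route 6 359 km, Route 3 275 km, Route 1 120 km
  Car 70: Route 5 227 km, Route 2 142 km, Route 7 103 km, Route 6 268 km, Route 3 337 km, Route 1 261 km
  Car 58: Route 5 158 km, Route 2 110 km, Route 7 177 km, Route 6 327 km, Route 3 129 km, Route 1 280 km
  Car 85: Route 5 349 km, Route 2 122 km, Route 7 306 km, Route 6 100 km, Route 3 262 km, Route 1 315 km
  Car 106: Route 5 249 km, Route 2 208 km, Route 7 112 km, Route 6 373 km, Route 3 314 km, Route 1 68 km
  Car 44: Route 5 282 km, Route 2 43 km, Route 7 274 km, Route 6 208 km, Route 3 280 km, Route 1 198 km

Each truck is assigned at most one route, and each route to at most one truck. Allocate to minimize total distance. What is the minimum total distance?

Min total: 622 km

Optimal: Car 31→Route 5 (179 km), Car 70→Route 7 (103 km), Car 58→Route 3 (129 km), Car 85→Route 6 (100 km), Car 106→Route 1 (68 km), Car 44→Route 2 (43 km) — total 179+103+129+100+68+43 = 622 km.
No other one-to-one assignment undercuts 622 km.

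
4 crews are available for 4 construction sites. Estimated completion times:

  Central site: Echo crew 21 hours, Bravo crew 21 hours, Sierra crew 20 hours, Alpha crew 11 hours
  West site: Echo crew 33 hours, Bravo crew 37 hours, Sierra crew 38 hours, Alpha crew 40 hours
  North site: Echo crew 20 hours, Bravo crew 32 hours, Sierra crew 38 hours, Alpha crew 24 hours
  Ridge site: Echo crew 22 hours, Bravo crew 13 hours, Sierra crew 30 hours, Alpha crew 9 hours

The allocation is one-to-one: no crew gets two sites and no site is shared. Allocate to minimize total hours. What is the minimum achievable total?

Treat this as an assignment problem: match each crew to one site.
Optimal: Echo crew→North site (20 hours), Bravo crew→Ridge site (13 hours), Sierra crew→West site (38 hours), Alpha crew→Central site (11 hours) — total 20+13+38+11 = 82 hours.
Row-greedy (each crew in turn takes its cheapest remaining site) gives 93 hours, worse by 11.
Next-best assignment: Echo crew→North site, Bravo crew→West site, Sierra crew→Central site, Alpha crew→Ridge site = 86 hours.
Swapping Echo crew↔Bravo crew (Echo crew→Ridge site 22 hours, Bravo crew→North site 32 hours) adds 21.

Min total: 82 hours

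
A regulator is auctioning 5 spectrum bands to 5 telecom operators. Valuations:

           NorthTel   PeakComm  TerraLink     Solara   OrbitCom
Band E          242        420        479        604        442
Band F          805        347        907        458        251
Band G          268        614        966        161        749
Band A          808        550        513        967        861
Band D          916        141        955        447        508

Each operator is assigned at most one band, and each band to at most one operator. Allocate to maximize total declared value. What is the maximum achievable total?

Optimal: NorthTel→Band D ($916M), PeakComm→Band E ($420M), TerraLink→Band F ($907M), Solara→Band A ($967M), OrbitCom→Band G ($749M) — total 916+420+907+967+749 = $3959M.
Swapping NorthTel↔TerraLink (NorthTel→Band F $805M, TerraLink→Band D $955M) loses 63.
No other one-to-one assignment exceeds $3959M.

Maximum total: $3959M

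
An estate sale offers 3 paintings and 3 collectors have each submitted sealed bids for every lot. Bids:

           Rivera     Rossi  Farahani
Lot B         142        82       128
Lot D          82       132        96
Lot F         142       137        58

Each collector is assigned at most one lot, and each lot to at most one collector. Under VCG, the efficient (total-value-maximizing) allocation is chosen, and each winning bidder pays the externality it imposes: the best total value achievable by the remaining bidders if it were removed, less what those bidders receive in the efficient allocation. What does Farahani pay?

Farahani pays $5.

Efficient allocation: Rivera→Lot F ($142), Rossi→Lot D ($132), Farahani→Lot B ($128); total welfare W = $402.
Farahani receives Lot B at value $128, so the others get W − 128 = $274.
Without Farahani: best allocation of the remaining 2 bidders over all 3 lots is Rivera→Lot B ($142), Rossi→Lot F ($137), total $279.
VCG payment = (others' best without Farahani) − (others' welfare with Farahani) = 279 − 274 = $5.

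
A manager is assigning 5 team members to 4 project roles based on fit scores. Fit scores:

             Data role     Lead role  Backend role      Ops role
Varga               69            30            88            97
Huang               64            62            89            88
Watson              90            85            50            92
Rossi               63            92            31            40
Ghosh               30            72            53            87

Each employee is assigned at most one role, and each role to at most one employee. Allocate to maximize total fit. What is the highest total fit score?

Optimal: Watson→Data role (90 pts), Rossi→Lead role (92 pts), Huang→Backend role (89 pts), Varga→Ops role (97 pts) — total 90+92+89+97 = 368 pts.
Next-best assignment: Watson→Data role, Rossi→Lead role, Varga→Backend role, Huang→Ops role = 358 pts.
Checked against all permutations: 368 pts is optimal.

Max total: 368 pts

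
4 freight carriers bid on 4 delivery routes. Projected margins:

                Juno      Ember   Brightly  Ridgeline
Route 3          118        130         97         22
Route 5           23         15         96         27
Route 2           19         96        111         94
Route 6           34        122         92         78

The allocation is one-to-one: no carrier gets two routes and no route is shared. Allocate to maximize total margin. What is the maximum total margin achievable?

Maximum total: $430k

This is a one-to-one assignment (maximum-weight bipartite matching).
Optimal: Juno→Route 3 ($118k), Ember→Route 6 ($122k), Brightly→Route 5 ($96k), Ridgeline→Route 2 ($94k) — total 118+122+96+94 = $430k.
Row-greedy (each carrier in turn takes its best remaining route) gives $378k, worse by 52.
Swapping Ember↔Brightly (Ember→Route 5 $15k, Brightly→Route 6 $92k) loses 111.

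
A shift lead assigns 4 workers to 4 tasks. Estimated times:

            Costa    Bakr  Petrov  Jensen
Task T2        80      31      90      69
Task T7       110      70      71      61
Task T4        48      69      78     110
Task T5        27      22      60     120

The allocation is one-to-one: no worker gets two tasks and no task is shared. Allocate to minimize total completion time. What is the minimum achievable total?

Treat this as an assignment problem: match each worker to one task.
Optimal: Costa→Task T5 (27 min), Bakr→Task T2 (31 min), Petrov→Task T4 (78 min), Jensen→Task T7 (61 min) — total 27+31+78+61 = 197 min.
Swapping Bakr↔Costa (Bakr→Task T5 22 min, Costa→Task T2 80 min) adds 44.

Min total: 197 min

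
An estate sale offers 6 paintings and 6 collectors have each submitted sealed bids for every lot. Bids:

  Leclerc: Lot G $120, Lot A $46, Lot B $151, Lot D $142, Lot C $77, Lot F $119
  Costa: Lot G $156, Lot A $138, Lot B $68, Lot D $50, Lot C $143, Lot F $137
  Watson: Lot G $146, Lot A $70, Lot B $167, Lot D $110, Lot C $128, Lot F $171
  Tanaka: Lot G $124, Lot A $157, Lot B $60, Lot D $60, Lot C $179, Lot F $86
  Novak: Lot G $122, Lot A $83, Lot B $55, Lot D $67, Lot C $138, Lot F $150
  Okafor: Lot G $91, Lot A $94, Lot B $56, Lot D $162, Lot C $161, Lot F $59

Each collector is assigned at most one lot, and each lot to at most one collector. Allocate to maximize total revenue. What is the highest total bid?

Optimal: Leclerc→Lot B ($151), Costa→Lot G ($156), Watson→Lot F ($171), Tanaka→Lot A ($157), Novak→Lot C ($138), Okafor→Lot D ($162) — total 151+156+171+157+138+162 = $935.
Column-greedy (each lot in turn goes to its best remaining collector) gives $899, worse by 36.

Max total: $935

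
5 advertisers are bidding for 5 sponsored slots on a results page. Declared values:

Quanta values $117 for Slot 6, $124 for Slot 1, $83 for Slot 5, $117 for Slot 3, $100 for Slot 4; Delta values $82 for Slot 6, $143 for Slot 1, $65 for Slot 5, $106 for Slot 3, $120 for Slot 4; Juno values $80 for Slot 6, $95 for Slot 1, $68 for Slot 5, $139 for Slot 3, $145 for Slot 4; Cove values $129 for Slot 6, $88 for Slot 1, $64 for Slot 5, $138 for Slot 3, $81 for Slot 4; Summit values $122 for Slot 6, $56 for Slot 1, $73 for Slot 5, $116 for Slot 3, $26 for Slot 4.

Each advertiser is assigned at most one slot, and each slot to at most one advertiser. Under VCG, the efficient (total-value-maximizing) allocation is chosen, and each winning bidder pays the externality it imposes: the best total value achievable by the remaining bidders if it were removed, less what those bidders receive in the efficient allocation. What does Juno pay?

Efficient allocation: Quanta→Slot 5 ($83), Delta→Slot 1 ($143), Juno→Slot 4 ($145), Cove→Slot 3 ($138), Summit→Slot 6 ($122); total welfare W = $631.
Juno receives Slot 4 at value $145, so the others get W − 145 = $486.
Without Juno: best allocation of the remaining 4 bidders over all 5 slots is Quanta→Slot 1 ($124), Delta→Slot 4 ($120), Cove→Slot 3 ($138), Summit→Slot 6 ($122), total $504.
VCG payment = (others' best without Juno) − (others' welfare with Juno) = 504 − 486 = $18.

Juno pays $18.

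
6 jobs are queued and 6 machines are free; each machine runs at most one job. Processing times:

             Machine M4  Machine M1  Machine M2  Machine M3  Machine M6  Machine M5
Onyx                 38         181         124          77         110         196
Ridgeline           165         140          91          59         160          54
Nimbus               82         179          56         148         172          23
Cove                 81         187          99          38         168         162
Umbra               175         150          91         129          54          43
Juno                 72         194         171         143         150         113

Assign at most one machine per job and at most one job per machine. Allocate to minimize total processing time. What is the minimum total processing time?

Optimal: Onyx→Machine M4 (38 min), Ridgeline→Machine M5 (54 min), Nimbus→Machine M2 (56 min), Cove→Machine M3 (38 min), Umbra→Machine M6 (54 min), Juno→Machine M1 (194 min) — total 38+54+56+38+54+194 = 434 min.
Min-entry greedy (repeatedly take the single cheapest remaining cell) gives 438 min, worse by 4.
Next-best assignment: Onyx→Machine M4, Ridgeline→Machine M2, Nimbus→Machine M5, Cove→Machine M3, Umbra→Machine M6, Juno→Machine M1 = 438 min.

Min total: 434 min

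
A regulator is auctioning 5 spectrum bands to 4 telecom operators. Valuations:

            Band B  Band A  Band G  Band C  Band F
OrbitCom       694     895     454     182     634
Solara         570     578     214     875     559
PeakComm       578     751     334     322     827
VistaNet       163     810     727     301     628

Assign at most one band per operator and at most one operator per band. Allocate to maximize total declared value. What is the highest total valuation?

Maximum total: $3324M

Optimal: OrbitCom→Band A ($895M), Solara→Band C ($875M), PeakComm→Band F ($827M), VistaNet→Band G ($727M) — total 895+875+827+727 = $3324M.
Column-greedy (each band in turn goes to its best remaining operator) gives $2713M, worse by 611.
Swapping VistaNet↔Solara (VistaNet→Band C $301M, Solara→Band G $214M) loses 1087.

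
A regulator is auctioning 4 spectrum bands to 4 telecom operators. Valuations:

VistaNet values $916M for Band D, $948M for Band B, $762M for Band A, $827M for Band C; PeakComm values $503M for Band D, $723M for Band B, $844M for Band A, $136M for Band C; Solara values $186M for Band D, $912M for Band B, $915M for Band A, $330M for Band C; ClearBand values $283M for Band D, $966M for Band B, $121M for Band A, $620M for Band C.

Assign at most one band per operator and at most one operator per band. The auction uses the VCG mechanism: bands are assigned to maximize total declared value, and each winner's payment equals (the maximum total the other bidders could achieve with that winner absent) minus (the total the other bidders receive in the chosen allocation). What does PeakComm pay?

PeakComm pays $349M.

Efficient allocation: VistaNet→Band D ($916M), PeakComm→Band A ($844M), Solara→Band B ($912M), ClearBand→Band C ($620M); total welfare W = $3292M.
PeakComm receives Band A at value $844M, so the others get W − 844 = $2448M.
Without PeakComm: best allocation of the remaining 3 bidders over all 4 bands is VistaNet→Band D ($916M), Solara→Band A ($915M), ClearBand→Band B ($966M), total $2797M.
VCG payment = (others' best without PeakComm) − (others' welfare with PeakComm) = 2797 − 2448 = $349M.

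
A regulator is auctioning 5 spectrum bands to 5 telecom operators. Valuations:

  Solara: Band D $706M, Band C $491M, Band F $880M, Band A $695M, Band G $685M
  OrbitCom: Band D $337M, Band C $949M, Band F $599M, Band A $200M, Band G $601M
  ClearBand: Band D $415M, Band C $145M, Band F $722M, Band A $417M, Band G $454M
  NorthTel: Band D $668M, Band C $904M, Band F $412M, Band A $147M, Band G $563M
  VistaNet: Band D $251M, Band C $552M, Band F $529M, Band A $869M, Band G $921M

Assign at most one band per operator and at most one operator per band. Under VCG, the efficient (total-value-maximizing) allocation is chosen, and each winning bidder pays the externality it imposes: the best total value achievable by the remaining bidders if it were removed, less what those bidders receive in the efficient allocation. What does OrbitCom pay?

Efficient allocation: Solara→Band A ($695M), OrbitCom→Band C ($949M), ClearBand→Band F ($722M), NorthTel→Band D ($668M), VistaNet→Band G ($921M); total welfare W = $3955M.
OrbitCom receives Band C at value $949M, so the others get W − 949 = $3006M.
Without OrbitCom: best allocation of the remaining 4 bidders over all 5 bands is Solara→Band D ($706M), ClearBand→Band F ($722M), NorthTel→Band C ($904M), VistaNet→Band G ($921M), total $3253M.
VCG payment = (others' best without OrbitCom) − (others' welfare with OrbitCom) = 3253 − 3006 = $247M.

OrbitCom pays $247M.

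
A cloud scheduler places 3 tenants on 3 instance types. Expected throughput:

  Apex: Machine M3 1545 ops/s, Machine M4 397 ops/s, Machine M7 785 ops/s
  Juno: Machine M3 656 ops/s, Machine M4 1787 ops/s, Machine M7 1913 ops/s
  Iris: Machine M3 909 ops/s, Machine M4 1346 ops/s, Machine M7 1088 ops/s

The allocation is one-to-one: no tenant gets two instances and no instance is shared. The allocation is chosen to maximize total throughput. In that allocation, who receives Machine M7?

Juno receives Machine M7.

Treat this as an assignment problem: match each tenant to one instance.
Optimal: Apex→Machine M3 (1545 ops/s), Juno→Machine M7 (1913 ops/s), Iris→Machine M4 (1346 ops/s) — total 1545+1913+1346 = 4804 ops/s.
Column-greedy (each instance in turn goes to its best remaining tenant) gives 4420 ops/s, worse by 384.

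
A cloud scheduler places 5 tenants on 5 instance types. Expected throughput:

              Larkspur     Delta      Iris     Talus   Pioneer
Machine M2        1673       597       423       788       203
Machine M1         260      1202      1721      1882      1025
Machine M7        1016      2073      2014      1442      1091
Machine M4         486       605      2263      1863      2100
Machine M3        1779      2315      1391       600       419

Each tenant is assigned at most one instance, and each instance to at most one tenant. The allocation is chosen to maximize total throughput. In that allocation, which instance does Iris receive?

Optimal: Larkspur→Machine M2 (1673 ops/s), Delta→Machine M3 (2315 ops/s), Iris→Machine M7 (2014 ops/s), Talus→Machine M1 (1882 ops/s), Pioneer→Machine M4 (2100 ops/s) — total 1673+2315+2014+1882+2100 = 9984 ops/s.
Column-greedy (each instance in turn goes to its best remaining tenant) gives 8310 ops/s, worse by 1674.
Next-best assignment: Larkspur→Machine M2, Delta→Machine M3, Iris→Machine M1, Talus→Machine M7, Pioneer→Machine M4 = 9251 ops/s.
No other one-to-one assignment exceeds 9984 ops/s.
Iris's own top instance is Machine M4 (2263 ops/s), but forcing Iris→Machine M4 and reassigning the rest optimally gives only 9224 ops/s — worse by 760.

Iris receives Machine M7.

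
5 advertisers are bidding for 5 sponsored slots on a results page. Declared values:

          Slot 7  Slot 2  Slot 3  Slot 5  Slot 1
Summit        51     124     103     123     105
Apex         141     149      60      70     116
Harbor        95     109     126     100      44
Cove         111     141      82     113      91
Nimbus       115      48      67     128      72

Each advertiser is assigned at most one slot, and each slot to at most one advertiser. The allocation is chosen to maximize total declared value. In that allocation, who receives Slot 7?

Apex receives Slot 7.

Optimal: Summit→Slot 1 ($105), Apex→Slot 7 ($141), Harbor→Slot 3 ($126), Cove→Slot 2 ($141), Nimbus→Slot 5 ($128) — total 105+141+126+141+128 = $641.
Max-entry greedy (repeatedly take the single best remaining cell) gives $619, worse by 22.
Apex's own top slot is Slot 2 ($149), but forcing Apex→Slot 2 and reassigning the rest optimally gives only $619 — worse by 22.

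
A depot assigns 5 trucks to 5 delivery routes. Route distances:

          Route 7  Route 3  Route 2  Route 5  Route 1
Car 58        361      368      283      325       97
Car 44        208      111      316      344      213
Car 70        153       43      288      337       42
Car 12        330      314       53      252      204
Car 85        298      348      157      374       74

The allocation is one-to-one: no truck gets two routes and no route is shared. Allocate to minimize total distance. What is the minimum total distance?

Optimal: Car 58→Route 5 (325 km), Car 44→Route 7 (208 km), Car 70→Route 3 (43 km), Car 12→Route 2 (53 km), Car 85→Route 1 (74 km) — total 325+208+43+53+74 = 703 km.
Min-entry greedy (repeatedly take the single cheapest remaining cell) gives 829 km, worse by 126.
Next-best assignment: Car 58→Route 5, Car 44→Route 3, Car 70→Route 7, Car 12→Route 2, Car 85→Route 1 = 716 km.

Min total: 703 km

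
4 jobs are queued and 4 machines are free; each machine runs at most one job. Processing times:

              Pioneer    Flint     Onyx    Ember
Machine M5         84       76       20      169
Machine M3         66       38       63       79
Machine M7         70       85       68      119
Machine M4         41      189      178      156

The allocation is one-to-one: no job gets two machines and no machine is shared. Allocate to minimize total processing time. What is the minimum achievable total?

Min total: 218 min

Treat this as an assignment problem: match each job to one machine.
Optimal: Pioneer→Machine M4 (41 min), Flint→Machine M3 (38 min), Onyx→Machine M5 (20 min), Ember→Machine M7 (119 min) — total 41+38+20+119 = 218 min.
Column-greedy (each machine in turn goes to its cheapest remaining job) gives 284 min, worse by 66.
Swapping Onyx↔Pioneer (Onyx→Machine M4 178 min, Pioneer→Machine M5 84 min) adds 201.
No other one-to-one assignment undercuts 218 min.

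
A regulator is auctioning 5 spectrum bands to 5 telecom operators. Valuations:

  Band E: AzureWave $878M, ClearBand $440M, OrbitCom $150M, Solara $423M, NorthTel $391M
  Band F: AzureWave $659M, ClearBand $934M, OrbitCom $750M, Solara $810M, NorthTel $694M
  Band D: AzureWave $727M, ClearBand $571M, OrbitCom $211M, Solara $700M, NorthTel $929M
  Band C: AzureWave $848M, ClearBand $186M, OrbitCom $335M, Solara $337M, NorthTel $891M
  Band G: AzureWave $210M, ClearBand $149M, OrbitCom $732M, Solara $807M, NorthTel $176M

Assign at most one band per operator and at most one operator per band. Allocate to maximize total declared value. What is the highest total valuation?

Maximum total: $4135M

Optimal: AzureWave→Band E ($878M), ClearBand→Band F ($934M), OrbitCom→Band G ($732M), Solara→Band D ($700M), NorthTel→Band C ($891M) — total 878+934+732+700+891 = $4135M.
Column-greedy (each band in turn goes to its best remaining operator) gives $3810M, worse by 325.
Next-best assignment: AzureWave→Band E, ClearBand→Band D, OrbitCom→Band F, Solara→Band G, NorthTel→Band C = $3897M.
Every other assignment is strictly worse.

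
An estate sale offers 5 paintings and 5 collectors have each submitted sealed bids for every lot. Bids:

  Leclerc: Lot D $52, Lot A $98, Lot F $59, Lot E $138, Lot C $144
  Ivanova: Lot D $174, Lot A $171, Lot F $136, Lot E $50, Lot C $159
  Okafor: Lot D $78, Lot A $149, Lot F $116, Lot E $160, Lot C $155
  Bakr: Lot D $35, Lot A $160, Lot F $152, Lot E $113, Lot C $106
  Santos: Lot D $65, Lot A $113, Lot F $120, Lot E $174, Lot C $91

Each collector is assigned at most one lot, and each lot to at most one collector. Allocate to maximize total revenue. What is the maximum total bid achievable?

Optimal: Leclerc→Lot C ($144), Ivanova→Lot D ($174), Okafor→Lot A ($149), Bakr→Lot F ($152), Santos→Lot E ($174) — total 144+174+149+152+174 = $793.
Column-greedy (each lot in turn goes to its best remaining collector) gives $758, worse by 35.
Next-best assignment: Leclerc→Lot C, Ivanova→Lot D, Okafor→Lot F, Bakr→Lot A, Santos→Lot E = $768.

Maximum total: $793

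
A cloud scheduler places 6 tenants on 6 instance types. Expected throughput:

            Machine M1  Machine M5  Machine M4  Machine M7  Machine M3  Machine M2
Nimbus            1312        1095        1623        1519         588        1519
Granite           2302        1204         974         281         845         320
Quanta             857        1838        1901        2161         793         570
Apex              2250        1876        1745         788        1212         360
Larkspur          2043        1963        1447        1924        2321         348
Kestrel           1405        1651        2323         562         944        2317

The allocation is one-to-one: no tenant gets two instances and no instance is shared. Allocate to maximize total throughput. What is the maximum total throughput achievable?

Max total: 12600 ops/s

This is the linear assignment problem.
Optimal: Nimbus→Machine M4 (1623 ops/s), Granite→Machine M1 (2302 ops/s), Quanta→Machine M7 (2161 ops/s), Apex→Machine M5 (1876 ops/s), Larkspur→Machine M3 (2321 ops/s), Kestrel→Machine M2 (2317 ops/s) — total 1623+2302+2161+1876+2321+2317 = 12600 ops/s.
Max-entry greedy (repeatedly take the single best remaining cell) gives 12502 ops/s, worse by 98.
Next-best assignment: Nimbus→Machine M2, Granite→Machine M1, Quanta→Machine M7, Apex→Machine M5, Larkspur→Machine M3, Kestrel→Machine M4 = 12502 ops/s.
No other one-to-one assignment exceeds 12600 ops/s.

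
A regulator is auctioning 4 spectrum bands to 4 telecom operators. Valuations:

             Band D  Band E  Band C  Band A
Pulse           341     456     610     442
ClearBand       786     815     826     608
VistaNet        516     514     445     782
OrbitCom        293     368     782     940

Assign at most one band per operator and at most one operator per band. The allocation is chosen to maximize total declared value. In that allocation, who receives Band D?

VistaNet receives Band D.

Optimal: Pulse→Band C ($610M), ClearBand→Band E ($815M), VistaNet→Band D ($516M), OrbitCom→Band A ($940M) — total 610+815+516+940 = $2881M.
Row-greedy (each operator in turn takes its best remaining band) gives $2500M, worse by 381.
Swapping VistaNet↔OrbitCom (VistaNet→Band A $782M, OrbitCom→Band D $293M) loses 381.
VistaNet's own top band is Band A ($782M), but forcing VistaNet→Band A and reassigning the rest optimally gives only $2806M — worse by 75.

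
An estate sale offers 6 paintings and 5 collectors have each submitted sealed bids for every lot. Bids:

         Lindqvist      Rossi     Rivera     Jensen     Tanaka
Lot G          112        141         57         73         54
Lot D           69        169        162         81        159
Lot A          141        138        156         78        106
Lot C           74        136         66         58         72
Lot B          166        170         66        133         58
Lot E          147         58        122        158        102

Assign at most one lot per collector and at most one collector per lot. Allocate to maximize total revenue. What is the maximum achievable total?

Max total: $780

Optimal: Lindqvist→Lot B ($166), Rossi→Lot G ($141), Rivera→Lot A ($156), Jensen→Lot E ($158), Tanaka→Lot D ($159) — total 166+141+156+158+159 = $780.
Column-greedy (each lot in turn goes to its best remaining collector) gives $649, worse by 131.
Every other assignment is strictly worse.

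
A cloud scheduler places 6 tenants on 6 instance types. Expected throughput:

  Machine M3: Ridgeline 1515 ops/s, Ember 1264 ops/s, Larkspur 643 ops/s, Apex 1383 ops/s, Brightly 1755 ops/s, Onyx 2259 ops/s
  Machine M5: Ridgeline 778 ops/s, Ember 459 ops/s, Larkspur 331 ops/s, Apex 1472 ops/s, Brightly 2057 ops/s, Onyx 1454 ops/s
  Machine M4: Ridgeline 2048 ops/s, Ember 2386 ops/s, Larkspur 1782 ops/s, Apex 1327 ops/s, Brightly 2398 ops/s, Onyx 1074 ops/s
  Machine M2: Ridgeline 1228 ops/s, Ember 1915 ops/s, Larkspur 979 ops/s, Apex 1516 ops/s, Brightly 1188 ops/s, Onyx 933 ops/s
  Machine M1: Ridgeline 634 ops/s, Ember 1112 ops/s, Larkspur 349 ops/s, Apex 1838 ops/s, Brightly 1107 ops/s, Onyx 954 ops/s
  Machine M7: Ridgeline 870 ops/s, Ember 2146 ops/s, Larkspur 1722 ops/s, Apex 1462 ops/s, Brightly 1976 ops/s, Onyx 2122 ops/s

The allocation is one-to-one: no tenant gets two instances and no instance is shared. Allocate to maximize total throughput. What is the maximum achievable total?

Max total: 11839 ops/s

Optimal: Ridgeline→Machine M4 (2048 ops/s), Ember→Machine M2 (1915 ops/s), Larkspur→Machine M7 (1722 ops/s), Apex→Machine M1 (1838 ops/s), Brightly→Machine M5 (2057 ops/s), Onyx→Machine M3 (2259 ops/s) — total 2048+1915+1722+1838+2057+2259 = 11839 ops/s.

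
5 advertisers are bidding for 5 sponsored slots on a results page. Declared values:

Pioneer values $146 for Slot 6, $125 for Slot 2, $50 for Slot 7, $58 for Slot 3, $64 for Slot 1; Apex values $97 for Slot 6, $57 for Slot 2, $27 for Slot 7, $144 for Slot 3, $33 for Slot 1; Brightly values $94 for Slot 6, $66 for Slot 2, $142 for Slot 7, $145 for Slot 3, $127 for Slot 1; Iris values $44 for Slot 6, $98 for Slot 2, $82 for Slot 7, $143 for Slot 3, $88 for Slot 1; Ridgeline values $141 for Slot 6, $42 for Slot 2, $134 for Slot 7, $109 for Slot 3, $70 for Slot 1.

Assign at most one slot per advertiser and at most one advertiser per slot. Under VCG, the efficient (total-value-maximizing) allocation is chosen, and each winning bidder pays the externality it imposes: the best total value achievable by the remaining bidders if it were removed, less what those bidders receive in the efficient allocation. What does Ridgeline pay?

Ridgeline pays $15.

Efficient allocation: Pioneer→Slot 6 ($146), Apex→Slot 3 ($144), Brightly→Slot 1 ($127), Iris→Slot 2 ($98), Ridgeline→Slot 7 ($134); total welfare W = $649.
Ridgeline receives Slot 7 at value $134, so the others get W − 134 = $515.
Without Ridgeline: best allocation of the remaining 4 bidders over all 5 slots is Pioneer→Slot 6 ($146), Apex→Slot 3 ($144), Brightly→Slot 7 ($142), Iris→Slot 2 ($98), total $530.
VCG payment = (others' best without Ridgeline) − (others' welfare with Ridgeline) = 530 − 515 = $15.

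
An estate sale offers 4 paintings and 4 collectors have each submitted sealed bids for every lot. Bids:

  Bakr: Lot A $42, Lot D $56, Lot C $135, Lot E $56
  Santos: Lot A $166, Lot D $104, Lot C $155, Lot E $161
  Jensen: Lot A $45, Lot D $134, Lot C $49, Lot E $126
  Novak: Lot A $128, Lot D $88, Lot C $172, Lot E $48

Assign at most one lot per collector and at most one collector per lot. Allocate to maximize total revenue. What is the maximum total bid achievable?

Optimal: Bakr→Lot C ($135), Santos→Lot E ($161), Jensen→Lot D ($134), Novak→Lot A ($128) — total 135+161+134+128 = $558.
Row-greedy (each collector in turn takes its best remaining lot) gives $483, worse by 75.
Next-best assignment: Bakr→Lot E, Santos→Lot A, Jensen→Lot D, Novak→Lot C = $528.
Every other assignment is strictly worse.

Max total: $558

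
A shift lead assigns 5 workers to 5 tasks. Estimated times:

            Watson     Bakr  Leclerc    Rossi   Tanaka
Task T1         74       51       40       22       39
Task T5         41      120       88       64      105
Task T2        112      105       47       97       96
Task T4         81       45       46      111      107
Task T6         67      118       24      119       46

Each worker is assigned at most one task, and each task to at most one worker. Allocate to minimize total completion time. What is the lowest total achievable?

Min total: 201 min

Optimal: Watson→Task T5 (41 min), Bakr→Task T4 (45 min), Leclerc→Task T2 (47 min), Rossi→Task T1 (22 min), Tanaka→Task T6 (46 min) — total 41+45+47+22+46 = 201 min.
Min-entry greedy (repeatedly take the single cheapest remaining cell) gives 228 min, worse by 27.
Next-best assignment: Watson→Task T5, Bakr→Task T4, Leclerc→Task T6, Rossi→Task T1, Tanaka→Task T2 = 228 min.
No other one-to-one assignment undercuts 201 min.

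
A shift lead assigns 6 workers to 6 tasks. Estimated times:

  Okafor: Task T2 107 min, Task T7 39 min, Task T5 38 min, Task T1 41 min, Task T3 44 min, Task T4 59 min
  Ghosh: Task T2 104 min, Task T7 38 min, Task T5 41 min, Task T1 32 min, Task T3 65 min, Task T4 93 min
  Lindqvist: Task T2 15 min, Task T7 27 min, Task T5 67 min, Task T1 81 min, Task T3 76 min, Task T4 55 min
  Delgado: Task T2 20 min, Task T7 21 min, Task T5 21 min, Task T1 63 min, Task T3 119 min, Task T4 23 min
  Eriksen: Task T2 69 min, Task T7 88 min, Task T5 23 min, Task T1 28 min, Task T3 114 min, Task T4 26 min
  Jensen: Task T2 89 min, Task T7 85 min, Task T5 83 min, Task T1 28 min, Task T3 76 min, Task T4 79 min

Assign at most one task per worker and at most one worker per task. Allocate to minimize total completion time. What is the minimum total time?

Minimum total: 171 min

This is the linear assignment problem.
Optimal: Okafor→Task T3 (44 min), Ghosh→Task T7 (38 min), Lindqvist→Task T2 (15 min), Delgado→Task T4 (23 min), Eriksen→Task T5 (23 min), Jensen→Task T1 (28 min) — total 44+38+15+23+23+28 = 171 min.
Column-greedy (each task in turn goes to its cheapest remaining worker) gives 224 min, worse by 53.
Checked against all permutations: 171 min is optimal.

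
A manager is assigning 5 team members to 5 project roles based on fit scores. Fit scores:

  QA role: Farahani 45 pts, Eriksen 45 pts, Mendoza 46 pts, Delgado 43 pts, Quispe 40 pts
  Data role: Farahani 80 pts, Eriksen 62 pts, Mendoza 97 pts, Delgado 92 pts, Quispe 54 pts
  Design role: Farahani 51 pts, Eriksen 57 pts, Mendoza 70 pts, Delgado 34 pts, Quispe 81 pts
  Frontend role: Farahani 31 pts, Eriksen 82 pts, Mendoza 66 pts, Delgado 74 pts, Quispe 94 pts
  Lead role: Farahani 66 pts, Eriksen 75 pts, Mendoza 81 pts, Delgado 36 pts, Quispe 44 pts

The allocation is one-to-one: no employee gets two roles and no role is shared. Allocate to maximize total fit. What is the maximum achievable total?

Optimal: Farahani→QA role (45 pts), Eriksen→Frontend role (82 pts), Mendoza→Lead role (81 pts), Delgado→Data role (92 pts), Quispe→Design role (81 pts) — total 45+82+81+92+81 = 381 pts.
Max-entry greedy (repeatedly take the single best remaining cell) gives 360 pts, worse by 21.
Swapping Mendoza↔Eriksen (Mendoza→Frontend role 66 pts, Eriksen→Lead role 75 pts) loses 22.
No other one-to-one assignment exceeds 381 pts.

Maximum total: 381 pts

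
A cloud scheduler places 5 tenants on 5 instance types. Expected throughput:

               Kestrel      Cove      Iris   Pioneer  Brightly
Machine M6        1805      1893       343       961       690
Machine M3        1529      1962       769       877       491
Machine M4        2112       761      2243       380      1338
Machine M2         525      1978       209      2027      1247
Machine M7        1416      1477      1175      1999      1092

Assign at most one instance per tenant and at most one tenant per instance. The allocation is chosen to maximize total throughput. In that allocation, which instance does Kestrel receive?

Optimal: Kestrel→Machine M6 (1805 ops/s), Cove→Machine M3 (1962 ops/s), Iris→Machine M4 (2243 ops/s), Pioneer→Machine M7 (1999 ops/s), Brightly→Machine M2 (1247 ops/s) — total 1805+1962+2243+1999+1247 = 9256 ops/s.
No other one-to-one assignment exceeds 9256 ops/s.
Kestrel's own top instance is Machine M4 (2112 ops/s), but forcing Kestrel→Machine M4 and reassigning the rest optimally gives only 8020 ops/s — worse by 1236.

Kestrel receives Machine M6.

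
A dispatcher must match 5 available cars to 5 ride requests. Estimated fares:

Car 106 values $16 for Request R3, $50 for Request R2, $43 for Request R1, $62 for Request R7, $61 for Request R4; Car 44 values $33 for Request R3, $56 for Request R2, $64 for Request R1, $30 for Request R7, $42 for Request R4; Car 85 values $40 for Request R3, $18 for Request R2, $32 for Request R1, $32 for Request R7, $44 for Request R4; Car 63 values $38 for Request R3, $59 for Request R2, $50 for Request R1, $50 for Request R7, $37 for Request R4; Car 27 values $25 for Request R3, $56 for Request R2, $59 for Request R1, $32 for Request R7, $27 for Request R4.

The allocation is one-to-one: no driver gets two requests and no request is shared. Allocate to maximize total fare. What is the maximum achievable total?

Maximum total: $271

Optimal: Car 106→Request R4 ($61), Car 44→Request R1 ($64), Car 85→Request R3 ($40), Car 63→Request R7 ($50), Car 27→Request R2 ($56) — total 61+64+40+50+56 = $271.
Row-greedy (each driver in turn takes its best remaining request) gives $254, worse by 17.
Next-best assignment: Car 106→Request R4, Car 44→Request R2, Car 85→Request R3, Car 63→Request R7, Car 27→Request R1 = $266.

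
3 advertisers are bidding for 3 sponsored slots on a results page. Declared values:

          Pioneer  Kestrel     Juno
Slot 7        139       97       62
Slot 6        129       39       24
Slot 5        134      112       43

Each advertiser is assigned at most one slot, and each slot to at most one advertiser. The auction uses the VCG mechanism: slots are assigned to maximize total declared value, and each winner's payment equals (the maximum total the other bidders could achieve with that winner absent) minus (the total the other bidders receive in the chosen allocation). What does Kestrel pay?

Efficient allocation: Pioneer→Slot 6 ($129), Kestrel→Slot 5 ($112), Juno→Slot 7 ($62); total welfare W = $303.
Kestrel receives Slot 5 at value $112, so the others get W − 112 = $191.
Without Kestrel: best allocation of the remaining 2 bidders over all 3 slots is Pioneer→Slot 5 ($134), Juno→Slot 7 ($62), total $196.
VCG payment = (others' best without Kestrel) − (others' welfare with Kestrel) = 196 − 191 = $5.

Kestrel pays $5.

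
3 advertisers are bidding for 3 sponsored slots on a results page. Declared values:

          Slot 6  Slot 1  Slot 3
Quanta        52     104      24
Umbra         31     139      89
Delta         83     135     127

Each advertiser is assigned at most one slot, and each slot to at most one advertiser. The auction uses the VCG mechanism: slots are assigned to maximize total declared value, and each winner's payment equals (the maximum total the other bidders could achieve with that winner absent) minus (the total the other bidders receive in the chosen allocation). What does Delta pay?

Efficient allocation: Quanta→Slot 6 ($52), Umbra→Slot 1 ($139), Delta→Slot 3 ($127); total welfare W = $318.
Delta receives Slot 3 at value $127, so the others get W − 127 = $191.
Without Delta: best allocation of the remaining 2 bidders over all 3 slots is Quanta→Slot 1 ($104), Umbra→Slot 3 ($89), total $193.
VCG payment = (others' best without Delta) − (others' welfare with Delta) = 193 − 191 = $2.

Delta pays $2.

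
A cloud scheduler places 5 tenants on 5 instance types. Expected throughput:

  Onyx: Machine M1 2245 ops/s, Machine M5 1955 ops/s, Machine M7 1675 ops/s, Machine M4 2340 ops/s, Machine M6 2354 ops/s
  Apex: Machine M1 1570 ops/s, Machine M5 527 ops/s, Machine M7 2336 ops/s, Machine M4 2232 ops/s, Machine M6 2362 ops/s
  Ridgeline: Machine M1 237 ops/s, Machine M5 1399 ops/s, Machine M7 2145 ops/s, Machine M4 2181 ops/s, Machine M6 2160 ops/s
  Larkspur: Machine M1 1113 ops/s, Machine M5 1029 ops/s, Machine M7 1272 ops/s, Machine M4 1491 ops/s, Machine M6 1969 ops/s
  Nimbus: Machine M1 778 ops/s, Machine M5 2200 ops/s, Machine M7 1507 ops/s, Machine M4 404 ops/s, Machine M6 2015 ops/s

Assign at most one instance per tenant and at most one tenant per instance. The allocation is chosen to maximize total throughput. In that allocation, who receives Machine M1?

This is the linear assignment problem.
Optimal: Onyx→Machine M1 (2245 ops/s), Apex→Machine M7 (2336 ops/s), Ridgeline→Machine M4 (2181 ops/s), Larkspur→Machine M6 (1969 ops/s), Nimbus→Machine M5 (2200 ops/s) — total 2245+2336+2181+1969+2200 = 10931 ops/s.
Row-greedy (each tenant in turn takes its best remaining instance) gives 10184 ops/s, worse by 747.
Onyx's own top instance is Machine M6 (2354 ops/s), but forcing Onyx→Machine M6 and reassigning the rest optimally gives only 10184 ops/s — worse by 747.

Onyx receives Machine M1.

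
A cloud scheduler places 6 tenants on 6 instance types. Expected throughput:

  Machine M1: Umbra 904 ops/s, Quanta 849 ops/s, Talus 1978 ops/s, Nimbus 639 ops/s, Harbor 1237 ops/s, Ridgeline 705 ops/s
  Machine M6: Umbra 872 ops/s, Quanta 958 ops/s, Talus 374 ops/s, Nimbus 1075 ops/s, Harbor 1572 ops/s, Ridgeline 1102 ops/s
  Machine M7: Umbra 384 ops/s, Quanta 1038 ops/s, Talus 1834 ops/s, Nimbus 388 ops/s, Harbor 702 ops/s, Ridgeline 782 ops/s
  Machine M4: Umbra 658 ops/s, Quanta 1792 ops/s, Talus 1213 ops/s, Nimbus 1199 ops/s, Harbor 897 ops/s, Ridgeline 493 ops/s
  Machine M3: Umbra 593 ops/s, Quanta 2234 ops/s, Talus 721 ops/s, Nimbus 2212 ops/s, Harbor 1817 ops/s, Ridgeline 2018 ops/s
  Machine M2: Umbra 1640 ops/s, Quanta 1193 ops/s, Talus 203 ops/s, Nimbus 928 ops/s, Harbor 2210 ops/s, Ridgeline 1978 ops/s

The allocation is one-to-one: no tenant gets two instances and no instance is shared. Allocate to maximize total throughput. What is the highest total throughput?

Maximum total: 10292 ops/s

This is the linear assignment problem.
Optimal: Umbra→Machine M1 (904 ops/s), Quanta→Machine M4 (1792 ops/s), Talus→Machine M7 (1834 ops/s), Nimbus→Machine M3 (2212 ops/s), Harbor→Machine M6 (1572 ops/s), Ridgeline→Machine M2 (1978 ops/s) — total 904+1792+1834+2212+1572+1978 = 10292 ops/s.
Row-greedy (each tenant in turn takes its best remaining instance) gives 9405 ops/s, worse by 887.
Swapping Talus↔Ridgeline (Talus→Machine M2 203 ops/s, Ridgeline→Machine M7 782 ops/s) loses 2827.
Checked against all permutations: 10292 ops/s is optimal.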